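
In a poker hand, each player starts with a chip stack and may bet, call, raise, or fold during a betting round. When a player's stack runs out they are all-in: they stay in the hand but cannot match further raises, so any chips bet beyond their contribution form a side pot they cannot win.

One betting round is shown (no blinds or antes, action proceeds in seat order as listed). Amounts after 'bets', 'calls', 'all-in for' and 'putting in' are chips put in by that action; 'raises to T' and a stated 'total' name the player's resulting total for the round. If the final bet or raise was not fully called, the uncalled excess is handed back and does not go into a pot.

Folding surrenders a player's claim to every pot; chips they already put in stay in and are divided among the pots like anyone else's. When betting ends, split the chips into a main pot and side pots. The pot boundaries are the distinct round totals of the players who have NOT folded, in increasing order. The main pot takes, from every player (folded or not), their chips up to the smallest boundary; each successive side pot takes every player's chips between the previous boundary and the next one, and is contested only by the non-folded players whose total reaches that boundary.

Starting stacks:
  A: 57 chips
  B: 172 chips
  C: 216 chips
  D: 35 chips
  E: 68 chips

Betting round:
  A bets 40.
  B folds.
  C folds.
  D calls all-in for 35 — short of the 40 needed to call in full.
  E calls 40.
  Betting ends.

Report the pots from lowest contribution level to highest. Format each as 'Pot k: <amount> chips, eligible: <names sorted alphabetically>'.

Pot 1: 105 chips, eligible: A, D, E
Pot 2: 10 chips, eligible: A, E

Derivation:
Contributions: A=40, D=35, E=40
Folded: B, C
Pot levels (distinct totals of non-folded players): 35, 40
Layer 1-35: 35 each from A, D, E = 35*3 = 105 chips; eligible A, D, E
Layer 36-40: 5 each from A, E = 5*2 = 10 chips; eligible A, E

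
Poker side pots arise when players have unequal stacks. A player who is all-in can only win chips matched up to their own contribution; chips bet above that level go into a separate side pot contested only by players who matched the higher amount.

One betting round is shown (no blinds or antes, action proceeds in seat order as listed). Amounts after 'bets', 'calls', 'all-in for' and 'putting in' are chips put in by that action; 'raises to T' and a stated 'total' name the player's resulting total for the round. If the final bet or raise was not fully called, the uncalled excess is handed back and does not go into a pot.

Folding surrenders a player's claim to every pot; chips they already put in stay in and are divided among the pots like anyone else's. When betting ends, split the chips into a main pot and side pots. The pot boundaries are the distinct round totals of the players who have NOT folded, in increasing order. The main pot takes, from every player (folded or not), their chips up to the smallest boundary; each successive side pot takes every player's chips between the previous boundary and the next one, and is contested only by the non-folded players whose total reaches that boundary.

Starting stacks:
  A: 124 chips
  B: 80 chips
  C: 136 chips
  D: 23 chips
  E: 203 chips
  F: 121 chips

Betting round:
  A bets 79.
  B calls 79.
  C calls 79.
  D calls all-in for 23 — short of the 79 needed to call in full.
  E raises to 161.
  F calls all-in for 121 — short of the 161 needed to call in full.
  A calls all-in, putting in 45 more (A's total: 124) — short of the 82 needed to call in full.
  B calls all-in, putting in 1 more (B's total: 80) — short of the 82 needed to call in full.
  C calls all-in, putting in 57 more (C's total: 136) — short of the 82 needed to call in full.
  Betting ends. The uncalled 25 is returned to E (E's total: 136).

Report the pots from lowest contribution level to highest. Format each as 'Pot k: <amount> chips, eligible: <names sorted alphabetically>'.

Pot 1: 138 chips, eligible: A, B, C, D, E, F
Pot 2: 285 chips, eligible: A, B, C, E, F
Pot 3: 164 chips, eligible: A, C, E, F
Pot 4: 9 chips, eligible: A, C, E
Pot 5: 24 chips, eligible: C, E

Derivation:
Contributions (after 25 returned to E): A=124, B=80, C=136, D=23, E=136, F=121
Pot levels (distinct totals of non-folded players): 23, 80, 121, 124, 136
Layer 1-23: 23 each from A, B, C, D, E, F = 23*6 = 138 chips; eligible A, B, C, D, E, F
Layer 24-80: 57 each from A, B, C, E, F = 57*5 = 285 chips; eligible A, B, C, E, F
Layer 81-121: 41 each from A, C, E, F = 41*4 = 164 chips; eligible A, C, E, F
Layer 122-124: 3 each from A, C, E = 3*3 = 9 chips; eligible A, C, E
Layer 125-136: 12 each from C, E = 12*2 = 24 chips; eligible C, E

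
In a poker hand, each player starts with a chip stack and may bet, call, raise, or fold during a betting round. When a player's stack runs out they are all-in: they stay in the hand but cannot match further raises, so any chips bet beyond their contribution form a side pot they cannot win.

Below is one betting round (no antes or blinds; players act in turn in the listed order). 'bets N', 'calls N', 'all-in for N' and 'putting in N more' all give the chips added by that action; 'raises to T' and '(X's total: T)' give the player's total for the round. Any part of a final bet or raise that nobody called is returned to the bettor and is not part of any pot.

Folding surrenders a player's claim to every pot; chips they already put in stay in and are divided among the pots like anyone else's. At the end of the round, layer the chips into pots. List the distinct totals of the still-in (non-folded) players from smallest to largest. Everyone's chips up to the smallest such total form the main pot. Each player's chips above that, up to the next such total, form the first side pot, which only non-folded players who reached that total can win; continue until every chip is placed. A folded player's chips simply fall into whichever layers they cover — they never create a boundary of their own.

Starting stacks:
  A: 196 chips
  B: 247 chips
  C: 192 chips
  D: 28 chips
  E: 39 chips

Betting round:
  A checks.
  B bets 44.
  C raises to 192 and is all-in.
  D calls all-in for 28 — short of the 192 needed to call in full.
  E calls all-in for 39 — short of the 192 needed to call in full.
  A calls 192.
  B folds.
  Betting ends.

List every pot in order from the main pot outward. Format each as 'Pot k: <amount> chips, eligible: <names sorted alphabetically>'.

Pot 1: 140 chips, eligible: A, C, D, E
Pot 2: 44 chips, eligible: A, C, E
Pot 3: 311 chips, eligible: A, C

Derivation:
Contributions: A=192, B=44, C=192, D=28, E=39
Folded: B
Pot levels (distinct totals of non-folded players): 28, 39, 192
Layer 1-28: 28 each from A, B, C, D, E = 28*5 = 140 chips; eligible A, C, D, E
Layer 29-39: 11 each from A, B, C, E = 11*4 = 44 chips; eligible A, C, E
Layer 40-192: A 153 + B 5 + C 153 = 311 chips; eligible A, C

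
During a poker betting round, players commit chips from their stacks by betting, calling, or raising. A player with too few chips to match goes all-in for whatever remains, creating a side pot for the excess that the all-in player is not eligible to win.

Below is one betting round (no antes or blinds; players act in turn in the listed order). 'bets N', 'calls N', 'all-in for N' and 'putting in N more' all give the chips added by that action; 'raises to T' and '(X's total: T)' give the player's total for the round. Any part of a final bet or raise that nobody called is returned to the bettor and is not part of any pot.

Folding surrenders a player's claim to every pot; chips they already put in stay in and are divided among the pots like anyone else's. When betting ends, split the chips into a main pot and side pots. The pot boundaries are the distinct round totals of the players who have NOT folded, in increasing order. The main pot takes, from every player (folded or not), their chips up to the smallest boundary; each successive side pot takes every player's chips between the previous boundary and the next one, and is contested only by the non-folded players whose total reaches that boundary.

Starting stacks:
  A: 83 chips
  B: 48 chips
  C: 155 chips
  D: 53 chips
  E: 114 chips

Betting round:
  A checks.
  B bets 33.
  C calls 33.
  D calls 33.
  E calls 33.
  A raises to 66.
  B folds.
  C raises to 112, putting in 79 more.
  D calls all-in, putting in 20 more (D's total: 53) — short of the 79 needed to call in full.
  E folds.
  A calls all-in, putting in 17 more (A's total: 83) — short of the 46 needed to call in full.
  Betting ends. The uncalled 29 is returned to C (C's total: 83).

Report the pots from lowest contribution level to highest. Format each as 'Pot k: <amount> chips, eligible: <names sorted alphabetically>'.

Contributions (after 29 returned to C): A=83, B=33, C=83, D=53, E=33
Folded: B, E
Pot levels (distinct totals of non-folded players): 53, 83
Layer 1-53: A 53 + B 33 + C 53 + D 53 + E 33 = 225 chips; eligible A, C, D
Layer 54-83: 30 each from A, C = 30*2 = 60 chips; eligible A, C

Pot 1: 225 chips, eligible: A, C, D
Pot 2: 60 chips, eligible: A, C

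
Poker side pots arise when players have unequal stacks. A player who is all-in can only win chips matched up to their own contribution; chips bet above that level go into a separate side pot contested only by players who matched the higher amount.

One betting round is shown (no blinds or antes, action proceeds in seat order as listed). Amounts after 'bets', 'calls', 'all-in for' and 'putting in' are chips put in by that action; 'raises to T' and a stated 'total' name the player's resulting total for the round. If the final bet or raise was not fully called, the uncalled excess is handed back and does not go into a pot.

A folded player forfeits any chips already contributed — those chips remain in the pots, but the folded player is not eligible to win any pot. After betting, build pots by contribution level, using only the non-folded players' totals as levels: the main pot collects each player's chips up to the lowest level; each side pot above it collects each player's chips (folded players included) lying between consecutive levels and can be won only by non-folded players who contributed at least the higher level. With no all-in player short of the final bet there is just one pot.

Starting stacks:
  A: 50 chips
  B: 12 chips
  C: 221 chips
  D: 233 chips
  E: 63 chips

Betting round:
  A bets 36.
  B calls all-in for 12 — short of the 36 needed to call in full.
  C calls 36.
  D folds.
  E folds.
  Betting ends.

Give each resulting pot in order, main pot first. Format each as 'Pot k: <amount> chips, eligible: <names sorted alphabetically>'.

Contributions: A=36, B=12, C=36
Folded: D, E
Pot levels (distinct totals of non-folded players): 12, 36
Layer 1-12: 12 each from A, B, C = 12*3 = 36 chips; eligible A, B, C
Layer 13-36: 24 each from A, C = 24*2 = 48 chips; eligible A, C

Pot 1: 36 chips, eligible: A, B, C
Pot 2: 48 chips, eligible: A, C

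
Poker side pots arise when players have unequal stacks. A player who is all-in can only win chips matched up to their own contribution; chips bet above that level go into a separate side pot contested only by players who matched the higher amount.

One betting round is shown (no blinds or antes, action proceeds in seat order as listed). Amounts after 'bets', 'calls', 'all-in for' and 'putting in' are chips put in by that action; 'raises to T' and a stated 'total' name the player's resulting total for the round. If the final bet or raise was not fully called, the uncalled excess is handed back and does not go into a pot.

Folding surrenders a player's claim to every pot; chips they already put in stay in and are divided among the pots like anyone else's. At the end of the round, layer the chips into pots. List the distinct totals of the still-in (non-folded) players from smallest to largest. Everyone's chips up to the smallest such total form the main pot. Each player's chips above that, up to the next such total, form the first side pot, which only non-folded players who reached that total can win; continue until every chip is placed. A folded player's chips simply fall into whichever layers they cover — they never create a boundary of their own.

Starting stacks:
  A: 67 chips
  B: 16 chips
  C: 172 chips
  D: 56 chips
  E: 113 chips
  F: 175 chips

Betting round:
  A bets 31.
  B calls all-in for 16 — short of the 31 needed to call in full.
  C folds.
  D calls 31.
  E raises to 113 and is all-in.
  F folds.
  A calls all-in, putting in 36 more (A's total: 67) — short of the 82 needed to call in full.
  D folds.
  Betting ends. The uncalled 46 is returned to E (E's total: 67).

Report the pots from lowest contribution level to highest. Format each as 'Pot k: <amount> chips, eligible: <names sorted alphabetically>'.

Contributions (after 46 returned to E): A=67, B=16, D=31, E=67
Folded: C, D, F
Pot levels (distinct totals of non-folded players): 16, 67
Layer 1-16: 16 each from A, B, D, E = 16*4 = 64 chips; eligible A, B, E
Layer 17-67: A 51 + D 15 + E 51 = 117 chips; eligible A, E

Pot 1: 64 chips, eligible: A, B, E
Pot 2: 117 chips, eligible: A, E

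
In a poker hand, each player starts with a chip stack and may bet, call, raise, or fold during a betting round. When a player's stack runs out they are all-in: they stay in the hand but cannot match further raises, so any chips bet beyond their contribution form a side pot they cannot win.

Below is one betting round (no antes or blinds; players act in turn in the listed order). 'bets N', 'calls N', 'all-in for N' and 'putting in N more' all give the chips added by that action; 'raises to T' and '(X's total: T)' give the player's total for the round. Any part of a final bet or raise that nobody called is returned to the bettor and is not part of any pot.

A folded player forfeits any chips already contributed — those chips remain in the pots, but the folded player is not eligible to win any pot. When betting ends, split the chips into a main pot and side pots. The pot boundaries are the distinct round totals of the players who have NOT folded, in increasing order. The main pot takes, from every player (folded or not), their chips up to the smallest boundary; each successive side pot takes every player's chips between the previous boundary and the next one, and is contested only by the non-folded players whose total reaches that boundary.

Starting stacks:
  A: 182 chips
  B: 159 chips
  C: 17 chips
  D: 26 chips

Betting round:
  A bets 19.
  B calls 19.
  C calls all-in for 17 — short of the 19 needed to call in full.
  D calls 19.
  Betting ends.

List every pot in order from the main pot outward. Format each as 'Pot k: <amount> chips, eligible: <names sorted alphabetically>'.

Contributions: A=19, B=19, C=17, D=19
Pot levels (distinct totals of non-folded players): 17, 19
Layer 1-17: 17 each from A, B, C, D = 17*4 = 68 chips; eligible A, B, C, D
Layer 18-19: 2 each from A, B, D = 2*3 = 6 chips; eligible A, B, D

Pot 1: 68 chips, eligible: A, B, C, D
Pot 2: 6 chips, eligible: A, B, D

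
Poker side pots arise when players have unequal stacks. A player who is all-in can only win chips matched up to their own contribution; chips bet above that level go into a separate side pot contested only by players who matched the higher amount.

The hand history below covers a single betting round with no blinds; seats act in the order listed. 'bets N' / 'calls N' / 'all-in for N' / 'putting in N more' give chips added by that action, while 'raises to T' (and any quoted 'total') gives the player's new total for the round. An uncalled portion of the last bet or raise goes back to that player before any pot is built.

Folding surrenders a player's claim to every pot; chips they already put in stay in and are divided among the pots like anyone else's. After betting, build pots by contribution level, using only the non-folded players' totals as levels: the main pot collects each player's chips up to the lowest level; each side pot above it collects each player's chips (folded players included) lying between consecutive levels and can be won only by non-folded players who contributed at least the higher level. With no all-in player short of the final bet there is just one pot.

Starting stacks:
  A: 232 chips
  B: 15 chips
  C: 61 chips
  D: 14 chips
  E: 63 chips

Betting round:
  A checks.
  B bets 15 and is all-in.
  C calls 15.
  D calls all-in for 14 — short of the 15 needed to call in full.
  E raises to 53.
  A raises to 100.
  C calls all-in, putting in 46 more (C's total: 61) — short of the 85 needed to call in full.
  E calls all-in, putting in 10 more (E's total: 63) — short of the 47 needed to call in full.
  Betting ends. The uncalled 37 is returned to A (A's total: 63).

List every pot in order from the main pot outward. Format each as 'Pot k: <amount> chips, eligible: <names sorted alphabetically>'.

Pot 1: 70 chips, eligible: A, B, C, D, E
Pot 2: 4 chips, eligible: A, B, C, E
Pot 3: 138 chips, eligible: A, C, E
Pot 4: 4 chips, eligible: A, E

Derivation:
Contributions (after 37 returned to A): A=63, B=15, C=61, D=14, E=63
Pot levels (distinct totals of non-folded players): 14, 15, 61, 63
Layer 1-14: 14 each from A, B, C, D, E = 14*5 = 70 chips; eligible A, B, C, D, E
Layer 15-15: 1 each from A, B, C, E = 1*4 = 4 chips; eligible A, B, C, E
Layer 16-61: 46 each from A, C, E = 46*3 = 138 chips; eligible A, C, E
Layer 62-63: 2 each from A, E = 2*2 = 4 chips; eligible A, E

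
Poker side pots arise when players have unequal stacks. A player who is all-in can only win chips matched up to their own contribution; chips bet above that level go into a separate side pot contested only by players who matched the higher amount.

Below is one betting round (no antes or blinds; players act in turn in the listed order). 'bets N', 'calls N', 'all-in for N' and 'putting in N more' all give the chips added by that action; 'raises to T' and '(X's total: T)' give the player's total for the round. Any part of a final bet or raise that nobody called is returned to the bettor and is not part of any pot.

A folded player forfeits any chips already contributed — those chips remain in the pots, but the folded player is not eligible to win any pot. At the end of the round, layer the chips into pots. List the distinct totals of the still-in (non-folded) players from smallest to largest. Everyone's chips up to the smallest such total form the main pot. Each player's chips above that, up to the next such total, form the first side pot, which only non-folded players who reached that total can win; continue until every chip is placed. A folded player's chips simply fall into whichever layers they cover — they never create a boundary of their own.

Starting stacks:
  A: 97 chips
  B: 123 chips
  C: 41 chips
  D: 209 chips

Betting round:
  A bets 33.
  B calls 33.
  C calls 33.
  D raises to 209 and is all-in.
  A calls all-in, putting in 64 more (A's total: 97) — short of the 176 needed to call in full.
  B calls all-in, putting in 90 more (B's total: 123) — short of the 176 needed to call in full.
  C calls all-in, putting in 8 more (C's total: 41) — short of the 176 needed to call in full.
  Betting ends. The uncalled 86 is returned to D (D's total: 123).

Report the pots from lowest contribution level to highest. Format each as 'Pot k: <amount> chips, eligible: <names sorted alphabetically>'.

Pot 1: 164 chips, eligible: A, B, C, D
Pot 2: 168 chips, eligible: A, B, D
Pot 3: 52 chips, eligible: B, D

Derivation:
Contributions (after 86 returned to D): A=97, B=123, C=41, D=123
Pot levels (distinct totals of non-folded players): 41, 97, 123
Layer 1-41: 41 each from A, B, C, D = 41*4 = 164 chips; eligible A, B, C, D
Layer 42-97: 56 each from A, B, D = 56*3 = 168 chips; eligible A, B, D
Layer 98-123: 26 each from B, D = 26*2 = 52 chips; eligible B, D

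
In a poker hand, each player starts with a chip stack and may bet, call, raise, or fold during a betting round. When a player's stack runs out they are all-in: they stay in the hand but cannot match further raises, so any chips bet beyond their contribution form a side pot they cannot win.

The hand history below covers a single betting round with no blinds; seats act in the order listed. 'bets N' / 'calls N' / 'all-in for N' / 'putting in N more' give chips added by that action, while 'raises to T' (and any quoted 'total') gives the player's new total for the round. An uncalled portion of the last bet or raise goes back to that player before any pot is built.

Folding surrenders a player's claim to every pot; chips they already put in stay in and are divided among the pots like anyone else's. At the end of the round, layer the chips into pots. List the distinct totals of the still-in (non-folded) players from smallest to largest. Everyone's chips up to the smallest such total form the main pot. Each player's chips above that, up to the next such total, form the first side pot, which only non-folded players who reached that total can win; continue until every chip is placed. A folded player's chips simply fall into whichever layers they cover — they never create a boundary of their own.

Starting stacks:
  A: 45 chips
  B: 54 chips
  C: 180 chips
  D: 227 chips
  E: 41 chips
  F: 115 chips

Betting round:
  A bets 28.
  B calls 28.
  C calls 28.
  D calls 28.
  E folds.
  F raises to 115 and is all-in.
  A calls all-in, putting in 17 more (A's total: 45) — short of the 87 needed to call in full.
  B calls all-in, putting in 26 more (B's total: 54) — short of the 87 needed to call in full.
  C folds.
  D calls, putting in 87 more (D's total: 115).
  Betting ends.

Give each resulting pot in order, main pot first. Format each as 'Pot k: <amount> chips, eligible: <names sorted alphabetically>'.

Contributions: A=45, B=54, C=28, D=115, F=115
Folded: C, E
Pot levels (distinct totals of non-folded players): 45, 54, 115
Layer 1-45: A 45 + B 45 + C 28 + D 45 + F 45 = 208 chips; eligible A, B, D, F
Layer 46-54: 9 each from B, D, F = 9*3 = 27 chips; eligible B, D, F
Layer 55-115: 61 each from D, F = 61*2 = 122 chips; eligible D, F

Pot 1: 208 chips, eligible: A, B, D, F
Pot 2: 27 chips, eligible: B, D, F
Pot 3: 122 chips, eligible: D, F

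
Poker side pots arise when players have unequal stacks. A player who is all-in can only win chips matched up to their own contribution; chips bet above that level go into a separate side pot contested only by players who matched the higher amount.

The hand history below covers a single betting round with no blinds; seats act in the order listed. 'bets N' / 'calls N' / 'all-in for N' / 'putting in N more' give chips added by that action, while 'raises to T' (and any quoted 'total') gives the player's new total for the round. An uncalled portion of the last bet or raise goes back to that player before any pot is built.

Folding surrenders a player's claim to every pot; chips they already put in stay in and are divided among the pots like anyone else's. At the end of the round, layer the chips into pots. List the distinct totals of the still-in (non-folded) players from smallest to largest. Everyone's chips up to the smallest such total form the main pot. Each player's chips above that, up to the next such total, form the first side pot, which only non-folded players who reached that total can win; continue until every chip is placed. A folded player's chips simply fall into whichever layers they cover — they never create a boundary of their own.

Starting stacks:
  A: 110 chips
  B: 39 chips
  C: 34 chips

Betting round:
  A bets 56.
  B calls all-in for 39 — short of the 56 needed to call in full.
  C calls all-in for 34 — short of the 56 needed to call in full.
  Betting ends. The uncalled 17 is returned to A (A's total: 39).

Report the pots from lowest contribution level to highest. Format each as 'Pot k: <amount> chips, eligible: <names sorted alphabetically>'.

Pot 1: 102 chips, eligible: A, B, C
Pot 2: 10 chips, eligible: A, B

Derivation:
Contributions (after 17 returned to A): A=39, B=39, C=34
Pot levels (distinct totals of non-folded players): 34, 39
Layer 1-34: 34 each from A, B, C = 34*3 = 102 chips; eligible A, B, C
Layer 35-39: 5 each from A, B = 5*2 = 10 chips; eligible A, B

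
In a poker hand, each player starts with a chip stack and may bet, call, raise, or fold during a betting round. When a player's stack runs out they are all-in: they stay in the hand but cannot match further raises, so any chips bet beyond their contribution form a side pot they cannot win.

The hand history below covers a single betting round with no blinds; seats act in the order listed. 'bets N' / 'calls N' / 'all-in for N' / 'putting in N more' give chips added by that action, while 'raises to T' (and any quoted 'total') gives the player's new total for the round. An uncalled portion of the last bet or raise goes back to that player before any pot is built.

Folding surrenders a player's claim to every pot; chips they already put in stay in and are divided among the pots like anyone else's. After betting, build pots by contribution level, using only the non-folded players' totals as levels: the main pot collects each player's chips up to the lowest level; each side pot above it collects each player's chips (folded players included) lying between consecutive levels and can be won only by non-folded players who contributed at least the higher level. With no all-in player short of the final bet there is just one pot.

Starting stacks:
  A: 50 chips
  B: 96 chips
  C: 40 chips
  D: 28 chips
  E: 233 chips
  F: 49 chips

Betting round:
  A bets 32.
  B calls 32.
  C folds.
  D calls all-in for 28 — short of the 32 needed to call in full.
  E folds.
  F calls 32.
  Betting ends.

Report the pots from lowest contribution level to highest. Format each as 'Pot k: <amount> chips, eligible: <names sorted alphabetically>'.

Contributions: A=32, B=32, D=28, F=32
Folded: C, E
Pot levels (distinct totals of non-folded players): 28, 32
Layer 1-28: 28 each from A, B, D, F = 28*4 = 112 chips; eligible A, B, D, F
Layer 29-32: 4 each from A, B, F = 4*3 = 12 chips; eligible A, B, F

Pot 1: 112 chips, eligible: A, B, D, F
Pot 2: 12 chips, eligible: A, B, F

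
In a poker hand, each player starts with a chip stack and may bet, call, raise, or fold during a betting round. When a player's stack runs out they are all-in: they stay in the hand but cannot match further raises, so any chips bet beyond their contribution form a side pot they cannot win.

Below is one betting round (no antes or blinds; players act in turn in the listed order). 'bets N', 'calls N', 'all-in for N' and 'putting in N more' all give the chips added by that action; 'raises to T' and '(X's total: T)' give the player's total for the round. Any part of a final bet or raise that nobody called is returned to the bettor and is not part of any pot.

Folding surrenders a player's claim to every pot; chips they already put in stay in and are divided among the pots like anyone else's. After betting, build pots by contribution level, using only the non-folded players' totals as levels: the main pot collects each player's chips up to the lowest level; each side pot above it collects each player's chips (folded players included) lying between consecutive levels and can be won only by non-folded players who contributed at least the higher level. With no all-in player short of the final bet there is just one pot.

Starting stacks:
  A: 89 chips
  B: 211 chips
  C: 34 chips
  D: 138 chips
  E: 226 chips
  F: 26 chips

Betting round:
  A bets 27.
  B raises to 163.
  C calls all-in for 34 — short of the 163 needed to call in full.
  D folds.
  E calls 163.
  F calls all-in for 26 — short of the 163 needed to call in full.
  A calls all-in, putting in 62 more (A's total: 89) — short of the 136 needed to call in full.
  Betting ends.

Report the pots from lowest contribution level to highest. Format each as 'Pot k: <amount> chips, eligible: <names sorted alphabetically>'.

Contributions: A=89, B=163, C=34, E=163, F=26
Folded: D
Pot levels (distinct totals of non-folded players): 26, 34, 89, 163
Layer 1-26: 26 each from A, B, C, E, F = 26*5 = 130 chips; eligible A, B, C, E, F
Layer 27-34: 8 each from A, B, C, E = 8*4 = 32 chips; eligible A, B, C, E
Layer 35-89: 55 each from A, B, E = 55*3 = 165 chips; eligible A, B, E
Layer 90-163: 74 each from B, E = 74*2 = 148 chips; eligible B, E

Pot 1: 130 chips, eligible: A, B, C, E, F
Pot 2: 32 chips, eligible: A, B, C, E
Pot 3: 165 chips, eligible: A, B, E
Pot 4: 148 chips, eligible: B, E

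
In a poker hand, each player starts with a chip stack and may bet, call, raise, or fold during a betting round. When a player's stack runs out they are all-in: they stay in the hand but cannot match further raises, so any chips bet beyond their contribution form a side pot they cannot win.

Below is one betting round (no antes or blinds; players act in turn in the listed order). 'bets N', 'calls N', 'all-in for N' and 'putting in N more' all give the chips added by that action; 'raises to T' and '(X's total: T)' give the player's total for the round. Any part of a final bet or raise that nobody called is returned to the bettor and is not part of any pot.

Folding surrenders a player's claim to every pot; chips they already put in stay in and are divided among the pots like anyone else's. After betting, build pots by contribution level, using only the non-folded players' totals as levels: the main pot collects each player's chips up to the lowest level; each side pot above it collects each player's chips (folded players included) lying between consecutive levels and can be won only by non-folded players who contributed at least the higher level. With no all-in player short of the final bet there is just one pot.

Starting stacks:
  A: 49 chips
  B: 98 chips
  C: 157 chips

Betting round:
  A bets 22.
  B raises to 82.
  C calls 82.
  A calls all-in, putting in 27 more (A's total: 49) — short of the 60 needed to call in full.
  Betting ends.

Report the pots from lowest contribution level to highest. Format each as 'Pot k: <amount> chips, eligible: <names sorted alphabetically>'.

Contributions: A=49, B=82, C=82
Pot levels (distinct totals of non-folded players): 49, 82
Layer 1-49: 49 each from A, B, C = 49*3 = 147 chips; eligible A, B, C
Layer 50-82: 33 each from B, C = 33*2 = 66 chips; eligible B, C

Pot 1: 147 chips, eligible: A, B, C
Pot 2: 66 chips, eligible: B, C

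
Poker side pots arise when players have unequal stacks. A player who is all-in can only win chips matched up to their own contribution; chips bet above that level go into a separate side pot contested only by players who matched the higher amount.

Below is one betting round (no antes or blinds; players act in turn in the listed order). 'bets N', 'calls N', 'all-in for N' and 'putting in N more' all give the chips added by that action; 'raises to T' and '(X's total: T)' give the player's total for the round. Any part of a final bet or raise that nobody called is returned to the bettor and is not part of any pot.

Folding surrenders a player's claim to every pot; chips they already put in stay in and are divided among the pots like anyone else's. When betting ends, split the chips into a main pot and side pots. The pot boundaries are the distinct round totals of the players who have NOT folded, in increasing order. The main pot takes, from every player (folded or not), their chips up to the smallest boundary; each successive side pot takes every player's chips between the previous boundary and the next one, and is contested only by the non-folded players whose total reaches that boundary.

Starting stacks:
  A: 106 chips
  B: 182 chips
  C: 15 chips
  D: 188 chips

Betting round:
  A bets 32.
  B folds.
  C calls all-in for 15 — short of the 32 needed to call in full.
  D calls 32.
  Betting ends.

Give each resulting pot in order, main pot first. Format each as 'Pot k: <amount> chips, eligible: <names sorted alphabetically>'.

Contributions: A=32, C=15, D=32
Folded: B
Pot levels (distinct totals of non-folded players): 15, 32
Layer 1-15: 15 each from A, C, D = 15*3 = 45 chips; eligible A, C, D
Layer 16-32: 17 each from A, D = 17*2 = 34 chips; eligible A, D

Pot 1: 45 chips, eligible: A, C, D
Pot 2: 34 chips, eligible: A, D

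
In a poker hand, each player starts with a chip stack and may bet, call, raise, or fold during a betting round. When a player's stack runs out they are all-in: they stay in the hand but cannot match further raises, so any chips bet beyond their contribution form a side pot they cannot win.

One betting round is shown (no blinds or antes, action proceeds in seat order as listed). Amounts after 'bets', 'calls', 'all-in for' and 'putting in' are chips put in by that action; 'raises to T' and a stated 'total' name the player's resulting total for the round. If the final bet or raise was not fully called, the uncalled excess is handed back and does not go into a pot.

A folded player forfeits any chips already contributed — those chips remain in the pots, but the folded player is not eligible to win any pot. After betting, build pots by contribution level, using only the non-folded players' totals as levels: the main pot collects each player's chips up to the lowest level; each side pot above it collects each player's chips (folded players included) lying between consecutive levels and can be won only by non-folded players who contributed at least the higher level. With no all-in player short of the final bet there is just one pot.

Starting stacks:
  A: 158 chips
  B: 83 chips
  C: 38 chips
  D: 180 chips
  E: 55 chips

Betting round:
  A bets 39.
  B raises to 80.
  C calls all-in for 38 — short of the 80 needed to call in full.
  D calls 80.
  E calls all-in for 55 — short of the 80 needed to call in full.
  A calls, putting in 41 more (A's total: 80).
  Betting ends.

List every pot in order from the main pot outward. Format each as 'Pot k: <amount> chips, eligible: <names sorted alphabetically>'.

Contributions: A=80, B=80, C=38, D=80, E=55
Pot levels (distinct totals of non-folded players): 38, 55, 80
Layer 1-38: 38 each from A, B, C, D, E = 38*5 = 190 chips; eligible A, B, C, D, E
Layer 39-55: 17 each from A, B, D, E = 17*4 = 68 chips; eligible A, B, D, E
Layer 56-80: 25 each from A, B, D = 25*3 = 75 chips; eligible A, B, D

Pot 1: 190 chips, eligible: A, B, C, D, E
Pot 2: 68 chips, eligible: A, B, D, E
Pot 3: 75 chips, eligible: A, B, D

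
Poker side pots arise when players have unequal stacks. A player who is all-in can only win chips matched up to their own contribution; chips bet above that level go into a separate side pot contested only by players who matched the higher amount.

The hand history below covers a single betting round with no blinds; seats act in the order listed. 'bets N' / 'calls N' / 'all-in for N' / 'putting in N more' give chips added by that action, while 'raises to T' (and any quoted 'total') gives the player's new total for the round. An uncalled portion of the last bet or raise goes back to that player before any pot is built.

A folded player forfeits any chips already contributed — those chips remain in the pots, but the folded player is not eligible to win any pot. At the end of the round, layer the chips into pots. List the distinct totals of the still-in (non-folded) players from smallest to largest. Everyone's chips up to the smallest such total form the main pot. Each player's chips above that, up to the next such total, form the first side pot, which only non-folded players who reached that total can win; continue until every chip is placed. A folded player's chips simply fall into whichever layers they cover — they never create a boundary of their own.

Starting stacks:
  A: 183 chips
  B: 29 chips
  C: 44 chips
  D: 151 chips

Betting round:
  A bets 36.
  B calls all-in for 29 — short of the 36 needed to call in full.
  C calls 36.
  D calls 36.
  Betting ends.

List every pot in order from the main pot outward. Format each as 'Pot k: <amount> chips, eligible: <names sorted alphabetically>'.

Pot 1: 116 chips, eligible: A, B, C, D
Pot 2: 21 chips, eligible: A, C, D

Derivation:
Contributions: A=36, B=29, C=36, D=36
Pot levels (distinct totals of non-folded players): 29, 36
Layer 1-29: 29 each from A, B, C, D = 29*4 = 116 chips; eligible A, B, C, D
Layer 30-36: 7 each from A, C, D = 7*3 = 21 chips; eligible A, C, D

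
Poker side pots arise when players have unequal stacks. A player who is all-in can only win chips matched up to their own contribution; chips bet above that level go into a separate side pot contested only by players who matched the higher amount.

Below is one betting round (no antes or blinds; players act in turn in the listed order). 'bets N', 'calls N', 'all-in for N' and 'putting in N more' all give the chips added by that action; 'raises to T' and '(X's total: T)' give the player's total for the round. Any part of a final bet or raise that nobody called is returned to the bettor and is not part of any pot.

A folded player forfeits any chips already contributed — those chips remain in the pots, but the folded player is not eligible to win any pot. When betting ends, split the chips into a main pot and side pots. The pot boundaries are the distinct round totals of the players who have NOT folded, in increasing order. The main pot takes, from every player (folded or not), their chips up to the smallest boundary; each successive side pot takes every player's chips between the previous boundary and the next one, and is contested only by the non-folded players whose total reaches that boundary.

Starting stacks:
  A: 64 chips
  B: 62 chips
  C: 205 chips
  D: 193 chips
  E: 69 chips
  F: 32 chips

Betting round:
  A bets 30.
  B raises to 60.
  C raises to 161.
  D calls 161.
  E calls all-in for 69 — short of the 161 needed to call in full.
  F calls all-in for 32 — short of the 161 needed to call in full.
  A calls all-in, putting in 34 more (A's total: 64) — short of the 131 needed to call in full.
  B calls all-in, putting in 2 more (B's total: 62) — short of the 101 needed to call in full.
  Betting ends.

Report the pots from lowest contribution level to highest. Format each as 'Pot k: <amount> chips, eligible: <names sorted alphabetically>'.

Pot 1: 192 chips, eligible: A, B, C, D, E, F
Pot 2: 150 chips, eligible: A, B, C, D, E
Pot 3: 8 chips, eligible: A, C, D, E
Pot 4: 15 chips, eligible: C, D, E
Pot 5: 184 chips, eligible: C, D

Derivation:
Contributions: A=64, B=62, C=161, D=161, E=69, F=32
Pot levels (distinct totals of non-folded players): 32, 62, 64, 69, 161
Layer 1-32: 32 each from A, B, C, D, E, F = 32*6 = 192 chips; eligible A, B, C, D, E, F
Layer 33-62: 30 each from A, B, C, D, E = 30*5 = 150 chips; eligible A, B, C, D, E
Layer 63-64: 2 each from A, C, D, E = 2*4 = 8 chips; eligible A, C, D, E
Layer 65-69: 5 each from C, D, E = 5*3 = 15 chips; eligible C, D, E
Layer 70-161: 92 each from C, D = 92*2 = 184 chips; eligible C, D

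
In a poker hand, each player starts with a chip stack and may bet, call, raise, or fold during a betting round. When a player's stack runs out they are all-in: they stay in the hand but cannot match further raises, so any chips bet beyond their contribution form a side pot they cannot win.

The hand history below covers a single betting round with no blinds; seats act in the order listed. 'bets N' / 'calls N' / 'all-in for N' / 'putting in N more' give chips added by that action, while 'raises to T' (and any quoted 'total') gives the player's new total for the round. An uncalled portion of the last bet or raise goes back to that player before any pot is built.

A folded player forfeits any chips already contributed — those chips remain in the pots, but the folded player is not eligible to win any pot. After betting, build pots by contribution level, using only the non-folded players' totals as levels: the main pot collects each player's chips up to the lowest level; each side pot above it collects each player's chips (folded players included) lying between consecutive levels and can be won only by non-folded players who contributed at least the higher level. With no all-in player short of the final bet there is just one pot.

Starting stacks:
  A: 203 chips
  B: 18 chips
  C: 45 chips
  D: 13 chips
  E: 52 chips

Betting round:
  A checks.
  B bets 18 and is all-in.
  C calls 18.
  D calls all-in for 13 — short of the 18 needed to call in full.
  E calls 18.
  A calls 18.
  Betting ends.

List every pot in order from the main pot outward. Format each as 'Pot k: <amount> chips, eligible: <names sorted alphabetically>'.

Contributions: A=18, B=18, C=18, D=13, E=18
Pot levels (distinct totals of non-folded players): 13, 18
Layer 1-13: 13 each from A, B, C, D, E = 13*5 = 65 chips; eligible A, B, C, D, E
Layer 14-18: 5 each from A, B, C, E = 5*4 = 20 chips; eligible A, B, C, E

Pot 1: 65 chips, eligible: A, B, C, D, E
Pot 2: 20 chips, eligible: A, B, C, E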